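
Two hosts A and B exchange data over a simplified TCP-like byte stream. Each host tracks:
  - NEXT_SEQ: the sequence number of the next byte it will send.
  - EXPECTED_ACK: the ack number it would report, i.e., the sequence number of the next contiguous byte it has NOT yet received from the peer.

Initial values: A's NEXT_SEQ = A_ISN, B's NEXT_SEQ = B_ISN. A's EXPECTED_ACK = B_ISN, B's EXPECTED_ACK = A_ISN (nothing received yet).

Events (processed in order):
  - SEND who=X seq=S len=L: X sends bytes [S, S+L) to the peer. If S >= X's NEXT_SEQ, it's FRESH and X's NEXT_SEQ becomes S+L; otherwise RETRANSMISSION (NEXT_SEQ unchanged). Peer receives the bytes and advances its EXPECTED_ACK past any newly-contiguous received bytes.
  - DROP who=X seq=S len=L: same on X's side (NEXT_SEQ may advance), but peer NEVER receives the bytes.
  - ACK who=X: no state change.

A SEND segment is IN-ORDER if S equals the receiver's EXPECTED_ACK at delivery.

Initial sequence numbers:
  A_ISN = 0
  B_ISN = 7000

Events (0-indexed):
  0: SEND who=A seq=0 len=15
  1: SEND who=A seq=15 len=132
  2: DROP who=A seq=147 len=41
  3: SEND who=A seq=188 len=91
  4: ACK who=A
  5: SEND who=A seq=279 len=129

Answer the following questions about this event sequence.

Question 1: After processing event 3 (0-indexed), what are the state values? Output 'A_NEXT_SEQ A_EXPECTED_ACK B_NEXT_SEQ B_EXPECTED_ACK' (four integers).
After event 0: A_seq=15 A_ack=7000 B_seq=7000 B_ack=15
After event 1: A_seq=147 A_ack=7000 B_seq=7000 B_ack=147
After event 2: A_seq=188 A_ack=7000 B_seq=7000 B_ack=147
After event 3: A_seq=279 A_ack=7000 B_seq=7000 B_ack=147

279 7000 7000 147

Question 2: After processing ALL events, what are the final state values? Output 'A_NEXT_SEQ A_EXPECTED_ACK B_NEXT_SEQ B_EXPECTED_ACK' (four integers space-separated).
Answer: 408 7000 7000 147

Derivation:
After event 0: A_seq=15 A_ack=7000 B_seq=7000 B_ack=15
After event 1: A_seq=147 A_ack=7000 B_seq=7000 B_ack=147
After event 2: A_seq=188 A_ack=7000 B_seq=7000 B_ack=147
After event 3: A_seq=279 A_ack=7000 B_seq=7000 B_ack=147
After event 4: A_seq=279 A_ack=7000 B_seq=7000 B_ack=147
After event 5: A_seq=408 A_ack=7000 B_seq=7000 B_ack=147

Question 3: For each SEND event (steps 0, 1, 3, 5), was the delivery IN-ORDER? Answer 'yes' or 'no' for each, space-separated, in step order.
Answer: yes yes no no

Derivation:
Step 0: SEND seq=0 -> in-order
Step 1: SEND seq=15 -> in-order
Step 3: SEND seq=188 -> out-of-order
Step 5: SEND seq=279 -> out-of-order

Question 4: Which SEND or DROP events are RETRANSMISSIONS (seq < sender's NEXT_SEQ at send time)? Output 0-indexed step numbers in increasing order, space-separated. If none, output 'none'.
Answer: none

Derivation:
Step 0: SEND seq=0 -> fresh
Step 1: SEND seq=15 -> fresh
Step 2: DROP seq=147 -> fresh
Step 3: SEND seq=188 -> fresh
Step 5: SEND seq=279 -> fresh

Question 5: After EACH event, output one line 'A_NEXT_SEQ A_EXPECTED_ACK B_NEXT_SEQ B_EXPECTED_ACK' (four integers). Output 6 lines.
15 7000 7000 15
147 7000 7000 147
188 7000 7000 147
279 7000 7000 147
279 7000 7000 147
408 7000 7000 147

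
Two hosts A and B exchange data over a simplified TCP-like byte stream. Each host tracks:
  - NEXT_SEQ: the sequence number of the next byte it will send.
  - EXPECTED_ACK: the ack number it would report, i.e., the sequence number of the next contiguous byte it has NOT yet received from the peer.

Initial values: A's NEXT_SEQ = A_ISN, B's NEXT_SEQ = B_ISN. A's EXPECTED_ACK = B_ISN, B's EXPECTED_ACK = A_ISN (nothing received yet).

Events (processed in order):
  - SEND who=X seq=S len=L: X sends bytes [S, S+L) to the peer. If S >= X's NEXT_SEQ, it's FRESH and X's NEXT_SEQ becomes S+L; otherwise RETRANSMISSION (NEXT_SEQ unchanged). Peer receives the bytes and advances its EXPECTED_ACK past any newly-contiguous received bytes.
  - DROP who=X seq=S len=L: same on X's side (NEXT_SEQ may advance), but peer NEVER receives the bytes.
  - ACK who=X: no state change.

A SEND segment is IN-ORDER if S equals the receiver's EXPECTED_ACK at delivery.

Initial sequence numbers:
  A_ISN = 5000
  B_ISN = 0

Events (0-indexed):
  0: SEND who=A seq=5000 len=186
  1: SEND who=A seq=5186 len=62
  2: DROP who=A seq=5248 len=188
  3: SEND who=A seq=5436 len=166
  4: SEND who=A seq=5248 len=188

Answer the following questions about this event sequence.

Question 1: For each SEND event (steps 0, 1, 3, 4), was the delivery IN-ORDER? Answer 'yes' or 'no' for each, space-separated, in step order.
Answer: yes yes no yes

Derivation:
Step 0: SEND seq=5000 -> in-order
Step 1: SEND seq=5186 -> in-order
Step 3: SEND seq=5436 -> out-of-order
Step 4: SEND seq=5248 -> in-order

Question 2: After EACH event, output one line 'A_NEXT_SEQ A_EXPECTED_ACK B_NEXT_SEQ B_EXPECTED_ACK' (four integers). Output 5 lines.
5186 0 0 5186
5248 0 0 5248
5436 0 0 5248
5602 0 0 5248
5602 0 0 5602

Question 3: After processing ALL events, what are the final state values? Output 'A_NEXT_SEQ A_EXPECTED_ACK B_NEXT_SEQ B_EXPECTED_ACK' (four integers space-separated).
After event 0: A_seq=5186 A_ack=0 B_seq=0 B_ack=5186
After event 1: A_seq=5248 A_ack=0 B_seq=0 B_ack=5248
After event 2: A_seq=5436 A_ack=0 B_seq=0 B_ack=5248
After event 3: A_seq=5602 A_ack=0 B_seq=0 B_ack=5248
After event 4: A_seq=5602 A_ack=0 B_seq=0 B_ack=5602

Answer: 5602 0 0 5602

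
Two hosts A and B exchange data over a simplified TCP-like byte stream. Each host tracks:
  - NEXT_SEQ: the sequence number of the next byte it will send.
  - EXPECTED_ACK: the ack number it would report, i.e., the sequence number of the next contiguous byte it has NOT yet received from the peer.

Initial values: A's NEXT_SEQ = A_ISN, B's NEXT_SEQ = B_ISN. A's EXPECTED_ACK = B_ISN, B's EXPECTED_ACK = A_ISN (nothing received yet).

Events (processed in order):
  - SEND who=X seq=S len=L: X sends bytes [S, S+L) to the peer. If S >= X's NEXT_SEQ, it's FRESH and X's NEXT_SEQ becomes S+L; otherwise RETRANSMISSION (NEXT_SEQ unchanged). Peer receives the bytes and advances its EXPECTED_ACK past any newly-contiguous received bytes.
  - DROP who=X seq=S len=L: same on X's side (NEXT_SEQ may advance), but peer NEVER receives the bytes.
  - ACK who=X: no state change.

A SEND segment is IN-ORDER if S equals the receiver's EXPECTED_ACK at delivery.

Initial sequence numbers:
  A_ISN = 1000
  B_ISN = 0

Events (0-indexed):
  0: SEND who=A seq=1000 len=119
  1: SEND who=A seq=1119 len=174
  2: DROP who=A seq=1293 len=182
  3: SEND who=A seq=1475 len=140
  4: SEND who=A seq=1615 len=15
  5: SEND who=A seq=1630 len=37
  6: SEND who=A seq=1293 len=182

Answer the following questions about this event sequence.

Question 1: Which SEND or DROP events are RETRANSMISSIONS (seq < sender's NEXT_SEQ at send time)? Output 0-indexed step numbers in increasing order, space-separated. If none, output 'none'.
Step 0: SEND seq=1000 -> fresh
Step 1: SEND seq=1119 -> fresh
Step 2: DROP seq=1293 -> fresh
Step 3: SEND seq=1475 -> fresh
Step 4: SEND seq=1615 -> fresh
Step 5: SEND seq=1630 -> fresh
Step 6: SEND seq=1293 -> retransmit

Answer: 6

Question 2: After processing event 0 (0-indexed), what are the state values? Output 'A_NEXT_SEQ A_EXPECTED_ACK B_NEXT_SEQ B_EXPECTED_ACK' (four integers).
After event 0: A_seq=1119 A_ack=0 B_seq=0 B_ack=1119

1119 0 0 1119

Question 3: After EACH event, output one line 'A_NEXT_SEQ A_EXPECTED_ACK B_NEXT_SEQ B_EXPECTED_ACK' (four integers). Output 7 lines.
1119 0 0 1119
1293 0 0 1293
1475 0 0 1293
1615 0 0 1293
1630 0 0 1293
1667 0 0 1293
1667 0 0 1667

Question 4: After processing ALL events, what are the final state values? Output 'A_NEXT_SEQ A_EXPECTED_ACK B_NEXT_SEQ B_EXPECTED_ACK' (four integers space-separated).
Answer: 1667 0 0 1667

Derivation:
After event 0: A_seq=1119 A_ack=0 B_seq=0 B_ack=1119
After event 1: A_seq=1293 A_ack=0 B_seq=0 B_ack=1293
After event 2: A_seq=1475 A_ack=0 B_seq=0 B_ack=1293
After event 3: A_seq=1615 A_ack=0 B_seq=0 B_ack=1293
After event 4: A_seq=1630 A_ack=0 B_seq=0 B_ack=1293
After event 5: A_seq=1667 A_ack=0 B_seq=0 B_ack=1293
After event 6: A_seq=1667 A_ack=0 B_seq=0 B_ack=1667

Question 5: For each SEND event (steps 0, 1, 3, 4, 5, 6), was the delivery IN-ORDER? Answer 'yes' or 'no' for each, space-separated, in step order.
Step 0: SEND seq=1000 -> in-order
Step 1: SEND seq=1119 -> in-order
Step 3: SEND seq=1475 -> out-of-order
Step 4: SEND seq=1615 -> out-of-order
Step 5: SEND seq=1630 -> out-of-order
Step 6: SEND seq=1293 -> in-order

Answer: yes yes no no no yes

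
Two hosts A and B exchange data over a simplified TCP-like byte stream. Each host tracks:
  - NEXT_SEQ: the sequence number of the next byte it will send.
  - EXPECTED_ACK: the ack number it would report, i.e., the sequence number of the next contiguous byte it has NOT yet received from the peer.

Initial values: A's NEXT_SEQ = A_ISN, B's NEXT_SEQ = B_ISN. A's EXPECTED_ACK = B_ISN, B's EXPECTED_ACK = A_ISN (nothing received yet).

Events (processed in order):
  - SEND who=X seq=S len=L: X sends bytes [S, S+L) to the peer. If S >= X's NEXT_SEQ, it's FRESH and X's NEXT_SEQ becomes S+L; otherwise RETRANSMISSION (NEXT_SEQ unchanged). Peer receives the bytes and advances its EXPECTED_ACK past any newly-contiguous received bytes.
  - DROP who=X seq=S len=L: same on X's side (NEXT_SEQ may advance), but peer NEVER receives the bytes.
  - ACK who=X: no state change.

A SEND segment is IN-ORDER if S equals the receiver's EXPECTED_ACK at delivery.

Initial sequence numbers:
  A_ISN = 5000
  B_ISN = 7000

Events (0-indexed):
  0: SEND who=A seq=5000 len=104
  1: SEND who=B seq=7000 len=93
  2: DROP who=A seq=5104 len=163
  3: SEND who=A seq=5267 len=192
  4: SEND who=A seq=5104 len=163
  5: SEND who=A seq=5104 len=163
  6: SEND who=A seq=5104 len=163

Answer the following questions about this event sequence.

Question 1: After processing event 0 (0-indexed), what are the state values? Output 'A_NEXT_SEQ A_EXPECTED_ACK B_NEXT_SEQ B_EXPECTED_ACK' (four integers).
After event 0: A_seq=5104 A_ack=7000 B_seq=7000 B_ack=5104

5104 7000 7000 5104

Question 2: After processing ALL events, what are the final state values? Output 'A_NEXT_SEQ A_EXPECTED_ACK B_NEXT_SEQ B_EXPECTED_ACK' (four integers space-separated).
Answer: 5459 7093 7093 5459

Derivation:
After event 0: A_seq=5104 A_ack=7000 B_seq=7000 B_ack=5104
After event 1: A_seq=5104 A_ack=7093 B_seq=7093 B_ack=5104
After event 2: A_seq=5267 A_ack=7093 B_seq=7093 B_ack=5104
After event 3: A_seq=5459 A_ack=7093 B_seq=7093 B_ack=5104
After event 4: A_seq=5459 A_ack=7093 B_seq=7093 B_ack=5459
After event 5: A_seq=5459 A_ack=7093 B_seq=7093 B_ack=5459
After event 6: A_seq=5459 A_ack=7093 B_seq=7093 B_ack=5459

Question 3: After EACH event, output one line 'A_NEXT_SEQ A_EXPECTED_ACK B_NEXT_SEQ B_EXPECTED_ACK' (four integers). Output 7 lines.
5104 7000 7000 5104
5104 7093 7093 5104
5267 7093 7093 5104
5459 7093 7093 5104
5459 7093 7093 5459
5459 7093 7093 5459
5459 7093 7093 5459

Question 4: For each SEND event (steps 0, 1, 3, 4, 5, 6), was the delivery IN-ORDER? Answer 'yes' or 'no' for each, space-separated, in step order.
Step 0: SEND seq=5000 -> in-order
Step 1: SEND seq=7000 -> in-order
Step 3: SEND seq=5267 -> out-of-order
Step 4: SEND seq=5104 -> in-order
Step 5: SEND seq=5104 -> out-of-order
Step 6: SEND seq=5104 -> out-of-order

Answer: yes yes no yes no no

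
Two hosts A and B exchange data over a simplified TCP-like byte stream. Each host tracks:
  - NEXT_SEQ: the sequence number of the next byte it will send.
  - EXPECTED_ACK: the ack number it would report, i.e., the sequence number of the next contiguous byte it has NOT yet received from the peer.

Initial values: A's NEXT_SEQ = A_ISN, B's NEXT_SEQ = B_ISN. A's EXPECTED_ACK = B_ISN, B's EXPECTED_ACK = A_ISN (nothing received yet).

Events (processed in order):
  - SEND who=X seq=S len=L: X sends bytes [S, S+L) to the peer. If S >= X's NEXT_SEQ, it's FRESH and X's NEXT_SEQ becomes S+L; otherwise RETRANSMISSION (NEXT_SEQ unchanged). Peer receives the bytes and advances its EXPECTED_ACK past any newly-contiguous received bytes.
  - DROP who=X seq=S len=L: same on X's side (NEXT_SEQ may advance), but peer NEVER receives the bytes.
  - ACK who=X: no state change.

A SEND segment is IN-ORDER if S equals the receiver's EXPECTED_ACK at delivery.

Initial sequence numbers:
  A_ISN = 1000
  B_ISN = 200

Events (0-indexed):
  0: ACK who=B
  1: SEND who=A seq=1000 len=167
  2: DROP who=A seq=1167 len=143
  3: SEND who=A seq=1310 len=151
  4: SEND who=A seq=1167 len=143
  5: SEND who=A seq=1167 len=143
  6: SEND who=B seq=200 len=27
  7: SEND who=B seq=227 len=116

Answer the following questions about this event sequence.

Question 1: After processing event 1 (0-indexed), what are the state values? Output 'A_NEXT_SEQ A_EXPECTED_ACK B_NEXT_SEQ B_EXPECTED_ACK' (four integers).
After event 0: A_seq=1000 A_ack=200 B_seq=200 B_ack=1000
After event 1: A_seq=1167 A_ack=200 B_seq=200 B_ack=1167

1167 200 200 1167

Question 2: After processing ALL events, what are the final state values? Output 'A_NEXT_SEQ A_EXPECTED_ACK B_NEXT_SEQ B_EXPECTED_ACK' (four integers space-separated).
Answer: 1461 343 343 1461

Derivation:
After event 0: A_seq=1000 A_ack=200 B_seq=200 B_ack=1000
After event 1: A_seq=1167 A_ack=200 B_seq=200 B_ack=1167
After event 2: A_seq=1310 A_ack=200 B_seq=200 B_ack=1167
After event 3: A_seq=1461 A_ack=200 B_seq=200 B_ack=1167
After event 4: A_seq=1461 A_ack=200 B_seq=200 B_ack=1461
After event 5: A_seq=1461 A_ack=200 B_seq=200 B_ack=1461
After event 6: A_seq=1461 A_ack=227 B_seq=227 B_ack=1461
After event 7: A_seq=1461 A_ack=343 B_seq=343 B_ack=1461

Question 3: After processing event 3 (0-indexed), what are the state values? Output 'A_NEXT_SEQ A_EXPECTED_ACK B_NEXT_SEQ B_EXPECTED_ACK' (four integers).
After event 0: A_seq=1000 A_ack=200 B_seq=200 B_ack=1000
After event 1: A_seq=1167 A_ack=200 B_seq=200 B_ack=1167
After event 2: A_seq=1310 A_ack=200 B_seq=200 B_ack=1167
After event 3: A_seq=1461 A_ack=200 B_seq=200 B_ack=1167

1461 200 200 1167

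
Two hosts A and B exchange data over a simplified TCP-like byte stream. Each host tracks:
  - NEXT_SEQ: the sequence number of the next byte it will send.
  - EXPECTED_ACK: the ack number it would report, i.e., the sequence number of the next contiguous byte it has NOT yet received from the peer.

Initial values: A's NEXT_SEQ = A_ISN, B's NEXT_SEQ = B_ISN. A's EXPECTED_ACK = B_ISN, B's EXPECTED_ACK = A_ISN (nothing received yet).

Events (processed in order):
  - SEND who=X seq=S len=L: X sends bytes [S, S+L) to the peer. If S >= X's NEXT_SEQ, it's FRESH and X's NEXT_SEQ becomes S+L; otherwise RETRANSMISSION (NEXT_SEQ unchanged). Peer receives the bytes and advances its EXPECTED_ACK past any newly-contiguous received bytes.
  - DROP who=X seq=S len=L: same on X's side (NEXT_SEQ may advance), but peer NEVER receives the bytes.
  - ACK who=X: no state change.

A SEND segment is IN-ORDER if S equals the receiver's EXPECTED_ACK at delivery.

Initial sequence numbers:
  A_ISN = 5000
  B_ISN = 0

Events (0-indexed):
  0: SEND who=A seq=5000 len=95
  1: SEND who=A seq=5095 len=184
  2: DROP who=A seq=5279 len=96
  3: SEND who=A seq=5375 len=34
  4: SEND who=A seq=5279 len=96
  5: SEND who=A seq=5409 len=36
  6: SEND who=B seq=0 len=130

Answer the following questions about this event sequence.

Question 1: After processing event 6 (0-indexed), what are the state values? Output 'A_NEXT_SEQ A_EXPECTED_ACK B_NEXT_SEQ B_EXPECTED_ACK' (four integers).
After event 0: A_seq=5095 A_ack=0 B_seq=0 B_ack=5095
After event 1: A_seq=5279 A_ack=0 B_seq=0 B_ack=5279
After event 2: A_seq=5375 A_ack=0 B_seq=0 B_ack=5279
After event 3: A_seq=5409 A_ack=0 B_seq=0 B_ack=5279
After event 4: A_seq=5409 A_ack=0 B_seq=0 B_ack=5409
After event 5: A_seq=5445 A_ack=0 B_seq=0 B_ack=5445
After event 6: A_seq=5445 A_ack=130 B_seq=130 B_ack=5445

5445 130 130 5445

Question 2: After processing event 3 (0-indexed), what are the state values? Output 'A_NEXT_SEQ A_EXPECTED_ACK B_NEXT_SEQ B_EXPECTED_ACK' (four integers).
After event 0: A_seq=5095 A_ack=0 B_seq=0 B_ack=5095
After event 1: A_seq=5279 A_ack=0 B_seq=0 B_ack=5279
After event 2: A_seq=5375 A_ack=0 B_seq=0 B_ack=5279
After event 3: A_seq=5409 A_ack=0 B_seq=0 B_ack=5279

5409 0 0 5279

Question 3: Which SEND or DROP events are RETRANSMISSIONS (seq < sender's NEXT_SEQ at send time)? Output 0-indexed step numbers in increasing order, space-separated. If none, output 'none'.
Answer: 4

Derivation:
Step 0: SEND seq=5000 -> fresh
Step 1: SEND seq=5095 -> fresh
Step 2: DROP seq=5279 -> fresh
Step 3: SEND seq=5375 -> fresh
Step 4: SEND seq=5279 -> retransmit
Step 5: SEND seq=5409 -> fresh
Step 6: SEND seq=0 -> fresh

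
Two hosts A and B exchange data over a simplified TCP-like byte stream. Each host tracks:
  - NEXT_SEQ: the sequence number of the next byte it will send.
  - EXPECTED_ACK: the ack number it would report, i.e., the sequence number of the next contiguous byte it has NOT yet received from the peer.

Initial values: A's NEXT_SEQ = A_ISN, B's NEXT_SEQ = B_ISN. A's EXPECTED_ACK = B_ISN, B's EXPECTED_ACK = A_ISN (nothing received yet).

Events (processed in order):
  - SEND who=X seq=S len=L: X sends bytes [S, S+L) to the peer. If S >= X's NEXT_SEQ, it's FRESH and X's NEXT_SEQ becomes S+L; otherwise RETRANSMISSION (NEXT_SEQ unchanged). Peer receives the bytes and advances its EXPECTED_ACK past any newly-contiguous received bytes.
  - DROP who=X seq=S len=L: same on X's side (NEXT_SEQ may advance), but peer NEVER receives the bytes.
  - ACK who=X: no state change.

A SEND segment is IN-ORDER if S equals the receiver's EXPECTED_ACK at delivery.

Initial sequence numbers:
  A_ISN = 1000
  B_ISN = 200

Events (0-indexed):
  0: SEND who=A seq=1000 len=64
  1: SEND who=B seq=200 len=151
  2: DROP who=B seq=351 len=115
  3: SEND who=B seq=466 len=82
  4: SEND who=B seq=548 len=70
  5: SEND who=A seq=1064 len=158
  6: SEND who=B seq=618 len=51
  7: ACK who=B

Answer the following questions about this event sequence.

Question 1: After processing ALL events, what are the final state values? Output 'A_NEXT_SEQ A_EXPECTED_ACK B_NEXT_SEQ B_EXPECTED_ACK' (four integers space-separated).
After event 0: A_seq=1064 A_ack=200 B_seq=200 B_ack=1064
After event 1: A_seq=1064 A_ack=351 B_seq=351 B_ack=1064
After event 2: A_seq=1064 A_ack=351 B_seq=466 B_ack=1064
After event 3: A_seq=1064 A_ack=351 B_seq=548 B_ack=1064
After event 4: A_seq=1064 A_ack=351 B_seq=618 B_ack=1064
After event 5: A_seq=1222 A_ack=351 B_seq=618 B_ack=1222
After event 6: A_seq=1222 A_ack=351 B_seq=669 B_ack=1222
After event 7: A_seq=1222 A_ack=351 B_seq=669 B_ack=1222

Answer: 1222 351 669 1222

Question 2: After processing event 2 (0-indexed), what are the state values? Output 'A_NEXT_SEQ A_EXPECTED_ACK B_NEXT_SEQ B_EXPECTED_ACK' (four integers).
After event 0: A_seq=1064 A_ack=200 B_seq=200 B_ack=1064
After event 1: A_seq=1064 A_ack=351 B_seq=351 B_ack=1064
After event 2: A_seq=1064 A_ack=351 B_seq=466 B_ack=1064

1064 351 466 1064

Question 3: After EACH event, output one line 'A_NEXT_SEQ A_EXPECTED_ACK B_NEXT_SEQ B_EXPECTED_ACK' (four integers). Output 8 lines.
1064 200 200 1064
1064 351 351 1064
1064 351 466 1064
1064 351 548 1064
1064 351 618 1064
1222 351 618 1222
1222 351 669 1222
1222 351 669 1222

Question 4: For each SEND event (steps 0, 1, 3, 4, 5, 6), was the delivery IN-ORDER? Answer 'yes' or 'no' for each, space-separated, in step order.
Answer: yes yes no no yes no

Derivation:
Step 0: SEND seq=1000 -> in-order
Step 1: SEND seq=200 -> in-order
Step 3: SEND seq=466 -> out-of-order
Step 4: SEND seq=548 -> out-of-order
Step 5: SEND seq=1064 -> in-order
Step 6: SEND seq=618 -> out-of-order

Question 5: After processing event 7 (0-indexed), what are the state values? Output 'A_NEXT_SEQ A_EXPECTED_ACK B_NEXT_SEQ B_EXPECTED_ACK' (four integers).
After event 0: A_seq=1064 A_ack=200 B_seq=200 B_ack=1064
After event 1: A_seq=1064 A_ack=351 B_seq=351 B_ack=1064
After event 2: A_seq=1064 A_ack=351 B_seq=466 B_ack=1064
After event 3: A_seq=1064 A_ack=351 B_seq=548 B_ack=1064
After event 4: A_seq=1064 A_ack=351 B_seq=618 B_ack=1064
After event 5: A_seq=1222 A_ack=351 B_seq=618 B_ack=1222
After event 6: A_seq=1222 A_ack=351 B_seq=669 B_ack=1222
After event 7: A_seq=1222 A_ack=351 B_seq=669 B_ack=1222

1222 351 669 1222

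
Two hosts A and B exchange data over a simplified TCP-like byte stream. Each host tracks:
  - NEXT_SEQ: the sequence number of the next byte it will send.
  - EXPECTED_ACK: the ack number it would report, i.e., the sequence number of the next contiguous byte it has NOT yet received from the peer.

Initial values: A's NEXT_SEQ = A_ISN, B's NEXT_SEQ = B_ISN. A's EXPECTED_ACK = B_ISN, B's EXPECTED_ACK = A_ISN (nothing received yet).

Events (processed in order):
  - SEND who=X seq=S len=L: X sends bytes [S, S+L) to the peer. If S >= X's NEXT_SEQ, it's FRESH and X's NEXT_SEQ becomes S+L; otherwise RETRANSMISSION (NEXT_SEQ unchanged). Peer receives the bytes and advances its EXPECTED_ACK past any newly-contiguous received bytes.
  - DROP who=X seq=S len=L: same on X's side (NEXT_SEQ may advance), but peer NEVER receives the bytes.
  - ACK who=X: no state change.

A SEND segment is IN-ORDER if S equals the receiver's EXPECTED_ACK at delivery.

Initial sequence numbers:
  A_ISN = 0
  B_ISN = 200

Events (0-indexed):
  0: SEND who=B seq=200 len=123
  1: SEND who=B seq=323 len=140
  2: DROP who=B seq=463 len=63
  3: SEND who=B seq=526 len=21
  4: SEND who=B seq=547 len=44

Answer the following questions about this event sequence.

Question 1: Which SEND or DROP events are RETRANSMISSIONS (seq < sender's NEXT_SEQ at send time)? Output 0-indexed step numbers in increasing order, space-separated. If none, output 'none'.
Answer: none

Derivation:
Step 0: SEND seq=200 -> fresh
Step 1: SEND seq=323 -> fresh
Step 2: DROP seq=463 -> fresh
Step 3: SEND seq=526 -> fresh
Step 4: SEND seq=547 -> fresh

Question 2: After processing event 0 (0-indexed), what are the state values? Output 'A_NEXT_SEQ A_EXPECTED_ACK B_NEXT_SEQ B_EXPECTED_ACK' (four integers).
After event 0: A_seq=0 A_ack=323 B_seq=323 B_ack=0

0 323 323 0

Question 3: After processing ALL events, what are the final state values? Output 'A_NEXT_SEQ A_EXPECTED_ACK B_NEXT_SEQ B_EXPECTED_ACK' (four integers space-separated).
After event 0: A_seq=0 A_ack=323 B_seq=323 B_ack=0
After event 1: A_seq=0 A_ack=463 B_seq=463 B_ack=0
After event 2: A_seq=0 A_ack=463 B_seq=526 B_ack=0
After event 3: A_seq=0 A_ack=463 B_seq=547 B_ack=0
After event 4: A_seq=0 A_ack=463 B_seq=591 B_ack=0

Answer: 0 463 591 0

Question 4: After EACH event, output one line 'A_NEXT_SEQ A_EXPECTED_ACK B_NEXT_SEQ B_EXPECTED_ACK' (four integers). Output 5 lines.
0 323 323 0
0 463 463 0
0 463 526 0
0 463 547 0
0 463 591 0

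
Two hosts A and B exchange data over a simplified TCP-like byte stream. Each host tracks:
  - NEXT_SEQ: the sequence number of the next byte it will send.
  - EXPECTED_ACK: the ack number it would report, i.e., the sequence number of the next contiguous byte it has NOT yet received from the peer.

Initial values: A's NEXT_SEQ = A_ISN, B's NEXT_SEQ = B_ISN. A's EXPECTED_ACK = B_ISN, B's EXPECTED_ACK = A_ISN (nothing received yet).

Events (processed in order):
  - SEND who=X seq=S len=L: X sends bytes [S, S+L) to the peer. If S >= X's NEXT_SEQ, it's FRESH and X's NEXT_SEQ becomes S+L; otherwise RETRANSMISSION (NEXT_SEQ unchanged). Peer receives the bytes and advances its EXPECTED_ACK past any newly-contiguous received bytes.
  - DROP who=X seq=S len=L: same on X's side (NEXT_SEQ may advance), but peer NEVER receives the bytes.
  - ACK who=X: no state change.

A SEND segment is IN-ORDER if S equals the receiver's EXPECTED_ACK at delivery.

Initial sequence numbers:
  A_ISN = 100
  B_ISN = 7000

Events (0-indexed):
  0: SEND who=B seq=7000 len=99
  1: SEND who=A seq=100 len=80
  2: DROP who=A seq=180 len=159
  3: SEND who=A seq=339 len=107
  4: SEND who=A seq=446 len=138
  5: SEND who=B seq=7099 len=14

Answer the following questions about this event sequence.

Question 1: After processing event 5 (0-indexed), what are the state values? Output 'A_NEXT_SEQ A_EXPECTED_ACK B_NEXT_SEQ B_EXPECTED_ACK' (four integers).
After event 0: A_seq=100 A_ack=7099 B_seq=7099 B_ack=100
After event 1: A_seq=180 A_ack=7099 B_seq=7099 B_ack=180
After event 2: A_seq=339 A_ack=7099 B_seq=7099 B_ack=180
After event 3: A_seq=446 A_ack=7099 B_seq=7099 B_ack=180
After event 4: A_seq=584 A_ack=7099 B_seq=7099 B_ack=180
After event 5: A_seq=584 A_ack=7113 B_seq=7113 B_ack=180

584 7113 7113 180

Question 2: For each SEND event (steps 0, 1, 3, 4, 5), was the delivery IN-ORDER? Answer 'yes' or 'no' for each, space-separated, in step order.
Answer: yes yes no no yes

Derivation:
Step 0: SEND seq=7000 -> in-order
Step 1: SEND seq=100 -> in-order
Step 3: SEND seq=339 -> out-of-order
Step 4: SEND seq=446 -> out-of-order
Step 5: SEND seq=7099 -> in-order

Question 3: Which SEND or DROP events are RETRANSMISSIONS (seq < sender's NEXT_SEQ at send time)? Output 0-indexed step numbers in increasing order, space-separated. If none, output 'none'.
Answer: none

Derivation:
Step 0: SEND seq=7000 -> fresh
Step 1: SEND seq=100 -> fresh
Step 2: DROP seq=180 -> fresh
Step 3: SEND seq=339 -> fresh
Step 4: SEND seq=446 -> fresh
Step 5: SEND seq=7099 -> fresh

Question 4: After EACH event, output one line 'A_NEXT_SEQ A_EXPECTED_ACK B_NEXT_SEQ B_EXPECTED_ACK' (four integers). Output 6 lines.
100 7099 7099 100
180 7099 7099 180
339 7099 7099 180
446 7099 7099 180
584 7099 7099 180
584 7113 7113 180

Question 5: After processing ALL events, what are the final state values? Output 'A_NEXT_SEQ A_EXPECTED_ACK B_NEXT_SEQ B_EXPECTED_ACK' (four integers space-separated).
After event 0: A_seq=100 A_ack=7099 B_seq=7099 B_ack=100
After event 1: A_seq=180 A_ack=7099 B_seq=7099 B_ack=180
After event 2: A_seq=339 A_ack=7099 B_seq=7099 B_ack=180
After event 3: A_seq=446 A_ack=7099 B_seq=7099 B_ack=180
After event 4: A_seq=584 A_ack=7099 B_seq=7099 B_ack=180
After event 5: A_seq=584 A_ack=7113 B_seq=7113 B_ack=180

Answer: 584 7113 7113 180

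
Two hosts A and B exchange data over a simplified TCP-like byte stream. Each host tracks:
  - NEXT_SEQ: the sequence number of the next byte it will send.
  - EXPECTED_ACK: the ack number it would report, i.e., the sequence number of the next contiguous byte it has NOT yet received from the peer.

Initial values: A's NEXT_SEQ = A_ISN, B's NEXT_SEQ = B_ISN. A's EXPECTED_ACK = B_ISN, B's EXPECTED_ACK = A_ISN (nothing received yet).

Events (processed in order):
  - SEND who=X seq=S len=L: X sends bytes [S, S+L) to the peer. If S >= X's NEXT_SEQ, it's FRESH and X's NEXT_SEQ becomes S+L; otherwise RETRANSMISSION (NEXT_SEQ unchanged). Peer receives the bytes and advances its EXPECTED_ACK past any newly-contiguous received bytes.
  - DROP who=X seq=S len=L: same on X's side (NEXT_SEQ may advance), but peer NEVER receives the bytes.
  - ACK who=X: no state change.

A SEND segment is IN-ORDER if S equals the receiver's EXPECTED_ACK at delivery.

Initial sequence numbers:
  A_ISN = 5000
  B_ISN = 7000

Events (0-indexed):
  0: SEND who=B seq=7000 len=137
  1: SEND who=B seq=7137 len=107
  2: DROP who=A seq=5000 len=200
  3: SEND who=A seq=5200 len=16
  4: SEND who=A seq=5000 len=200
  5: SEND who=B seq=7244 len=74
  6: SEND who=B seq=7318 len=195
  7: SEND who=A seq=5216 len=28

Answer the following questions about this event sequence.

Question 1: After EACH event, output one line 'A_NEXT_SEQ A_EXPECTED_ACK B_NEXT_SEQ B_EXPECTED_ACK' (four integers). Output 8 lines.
5000 7137 7137 5000
5000 7244 7244 5000
5200 7244 7244 5000
5216 7244 7244 5000
5216 7244 7244 5216
5216 7318 7318 5216
5216 7513 7513 5216
5244 7513 7513 5244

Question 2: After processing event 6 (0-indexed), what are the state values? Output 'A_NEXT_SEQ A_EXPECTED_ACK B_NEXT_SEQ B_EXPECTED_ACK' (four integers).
After event 0: A_seq=5000 A_ack=7137 B_seq=7137 B_ack=5000
After event 1: A_seq=5000 A_ack=7244 B_seq=7244 B_ack=5000
After event 2: A_seq=5200 A_ack=7244 B_seq=7244 B_ack=5000
After event 3: A_seq=5216 A_ack=7244 B_seq=7244 B_ack=5000
After event 4: A_seq=5216 A_ack=7244 B_seq=7244 B_ack=5216
After event 5: A_seq=5216 A_ack=7318 B_seq=7318 B_ack=5216
After event 6: A_seq=5216 A_ack=7513 B_seq=7513 B_ack=5216

5216 7513 7513 5216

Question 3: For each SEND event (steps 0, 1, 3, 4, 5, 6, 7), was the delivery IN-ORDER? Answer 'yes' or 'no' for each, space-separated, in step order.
Step 0: SEND seq=7000 -> in-order
Step 1: SEND seq=7137 -> in-order
Step 3: SEND seq=5200 -> out-of-order
Step 4: SEND seq=5000 -> in-order
Step 5: SEND seq=7244 -> in-order
Step 6: SEND seq=7318 -> in-order
Step 7: SEND seq=5216 -> in-order

Answer: yes yes no yes yes yes yes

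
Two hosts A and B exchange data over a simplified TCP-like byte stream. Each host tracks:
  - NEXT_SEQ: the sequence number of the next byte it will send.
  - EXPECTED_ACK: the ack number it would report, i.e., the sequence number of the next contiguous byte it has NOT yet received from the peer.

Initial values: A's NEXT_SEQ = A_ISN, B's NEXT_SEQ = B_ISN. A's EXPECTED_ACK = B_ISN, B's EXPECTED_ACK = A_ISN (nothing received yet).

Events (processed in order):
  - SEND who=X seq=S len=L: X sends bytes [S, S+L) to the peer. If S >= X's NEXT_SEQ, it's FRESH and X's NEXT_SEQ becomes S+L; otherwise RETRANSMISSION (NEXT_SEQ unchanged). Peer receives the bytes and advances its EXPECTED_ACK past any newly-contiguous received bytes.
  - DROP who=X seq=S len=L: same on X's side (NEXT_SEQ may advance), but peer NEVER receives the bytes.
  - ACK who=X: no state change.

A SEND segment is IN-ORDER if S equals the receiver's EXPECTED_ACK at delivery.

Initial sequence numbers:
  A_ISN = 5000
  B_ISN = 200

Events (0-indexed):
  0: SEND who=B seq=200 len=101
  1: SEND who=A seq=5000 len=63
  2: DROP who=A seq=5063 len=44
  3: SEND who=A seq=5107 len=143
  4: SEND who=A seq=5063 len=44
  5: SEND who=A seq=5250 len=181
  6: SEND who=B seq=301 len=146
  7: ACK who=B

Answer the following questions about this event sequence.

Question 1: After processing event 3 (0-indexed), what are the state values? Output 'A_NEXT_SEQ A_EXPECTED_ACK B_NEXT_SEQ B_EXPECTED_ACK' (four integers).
After event 0: A_seq=5000 A_ack=301 B_seq=301 B_ack=5000
After event 1: A_seq=5063 A_ack=301 B_seq=301 B_ack=5063
After event 2: A_seq=5107 A_ack=301 B_seq=301 B_ack=5063
After event 3: A_seq=5250 A_ack=301 B_seq=301 B_ack=5063

5250 301 301 5063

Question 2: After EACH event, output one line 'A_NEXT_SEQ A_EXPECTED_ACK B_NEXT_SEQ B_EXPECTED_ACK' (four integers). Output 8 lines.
5000 301 301 5000
5063 301 301 5063
5107 301 301 5063
5250 301 301 5063
5250 301 301 5250
5431 301 301 5431
5431 447 447 5431
5431 447 447 5431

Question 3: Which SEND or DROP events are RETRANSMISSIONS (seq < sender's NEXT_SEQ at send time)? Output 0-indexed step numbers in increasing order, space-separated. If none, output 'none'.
Answer: 4

Derivation:
Step 0: SEND seq=200 -> fresh
Step 1: SEND seq=5000 -> fresh
Step 2: DROP seq=5063 -> fresh
Step 3: SEND seq=5107 -> fresh
Step 4: SEND seq=5063 -> retransmit
Step 5: SEND seq=5250 -> fresh
Step 6: SEND seq=301 -> fresh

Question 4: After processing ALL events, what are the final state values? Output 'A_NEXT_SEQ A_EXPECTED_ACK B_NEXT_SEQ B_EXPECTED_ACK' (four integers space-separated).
Answer: 5431 447 447 5431

Derivation:
After event 0: A_seq=5000 A_ack=301 B_seq=301 B_ack=5000
After event 1: A_seq=5063 A_ack=301 B_seq=301 B_ack=5063
After event 2: A_seq=5107 A_ack=301 B_seq=301 B_ack=5063
After event 3: A_seq=5250 A_ack=301 B_seq=301 B_ack=5063
After event 4: A_seq=5250 A_ack=301 B_seq=301 B_ack=5250
After event 5: A_seq=5431 A_ack=301 B_seq=301 B_ack=5431
After event 6: A_seq=5431 A_ack=447 B_seq=447 B_ack=5431
After event 7: A_seq=5431 A_ack=447 B_seq=447 B_ack=5431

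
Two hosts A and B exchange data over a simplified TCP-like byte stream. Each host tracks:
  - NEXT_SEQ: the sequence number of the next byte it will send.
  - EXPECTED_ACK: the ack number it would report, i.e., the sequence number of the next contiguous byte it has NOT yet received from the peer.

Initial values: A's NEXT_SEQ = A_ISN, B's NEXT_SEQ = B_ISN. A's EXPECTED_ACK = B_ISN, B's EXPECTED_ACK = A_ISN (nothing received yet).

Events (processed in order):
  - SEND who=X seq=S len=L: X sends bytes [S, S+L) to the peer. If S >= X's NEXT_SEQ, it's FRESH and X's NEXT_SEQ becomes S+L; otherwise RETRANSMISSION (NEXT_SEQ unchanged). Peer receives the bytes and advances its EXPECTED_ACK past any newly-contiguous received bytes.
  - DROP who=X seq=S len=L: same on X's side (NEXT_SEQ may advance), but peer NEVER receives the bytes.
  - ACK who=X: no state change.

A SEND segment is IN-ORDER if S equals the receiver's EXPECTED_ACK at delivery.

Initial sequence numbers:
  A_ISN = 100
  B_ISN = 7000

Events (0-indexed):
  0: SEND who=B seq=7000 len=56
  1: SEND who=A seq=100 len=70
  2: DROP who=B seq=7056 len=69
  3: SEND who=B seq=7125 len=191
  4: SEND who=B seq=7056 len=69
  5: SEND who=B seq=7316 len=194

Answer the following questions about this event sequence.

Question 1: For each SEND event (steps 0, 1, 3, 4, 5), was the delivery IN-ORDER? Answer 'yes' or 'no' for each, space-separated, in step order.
Step 0: SEND seq=7000 -> in-order
Step 1: SEND seq=100 -> in-order
Step 3: SEND seq=7125 -> out-of-order
Step 4: SEND seq=7056 -> in-order
Step 5: SEND seq=7316 -> in-order

Answer: yes yes no yes yes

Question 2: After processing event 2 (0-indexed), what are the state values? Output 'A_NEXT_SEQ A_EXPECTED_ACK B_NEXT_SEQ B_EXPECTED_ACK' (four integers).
After event 0: A_seq=100 A_ack=7056 B_seq=7056 B_ack=100
After event 1: A_seq=170 A_ack=7056 B_seq=7056 B_ack=170
After event 2: A_seq=170 A_ack=7056 B_seq=7125 B_ack=170

170 7056 7125 170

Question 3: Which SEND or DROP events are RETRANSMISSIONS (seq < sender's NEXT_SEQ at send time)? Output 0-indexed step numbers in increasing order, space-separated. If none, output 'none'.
Step 0: SEND seq=7000 -> fresh
Step 1: SEND seq=100 -> fresh
Step 2: DROP seq=7056 -> fresh
Step 3: SEND seq=7125 -> fresh
Step 4: SEND seq=7056 -> retransmit
Step 5: SEND seq=7316 -> fresh

Answer: 4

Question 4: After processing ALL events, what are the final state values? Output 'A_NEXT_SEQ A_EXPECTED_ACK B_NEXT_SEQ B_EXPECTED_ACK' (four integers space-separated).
After event 0: A_seq=100 A_ack=7056 B_seq=7056 B_ack=100
After event 1: A_seq=170 A_ack=7056 B_seq=7056 B_ack=170
After event 2: A_seq=170 A_ack=7056 B_seq=7125 B_ack=170
After event 3: A_seq=170 A_ack=7056 B_seq=7316 B_ack=170
After event 4: A_seq=170 A_ack=7316 B_seq=7316 B_ack=170
After event 5: A_seq=170 A_ack=7510 B_seq=7510 B_ack=170

Answer: 170 7510 7510 170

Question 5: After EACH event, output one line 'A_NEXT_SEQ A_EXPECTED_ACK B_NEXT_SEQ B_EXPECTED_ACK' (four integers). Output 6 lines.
100 7056 7056 100
170 7056 7056 170
170 7056 7125 170
170 7056 7316 170
170 7316 7316 170
170 7510 7510 170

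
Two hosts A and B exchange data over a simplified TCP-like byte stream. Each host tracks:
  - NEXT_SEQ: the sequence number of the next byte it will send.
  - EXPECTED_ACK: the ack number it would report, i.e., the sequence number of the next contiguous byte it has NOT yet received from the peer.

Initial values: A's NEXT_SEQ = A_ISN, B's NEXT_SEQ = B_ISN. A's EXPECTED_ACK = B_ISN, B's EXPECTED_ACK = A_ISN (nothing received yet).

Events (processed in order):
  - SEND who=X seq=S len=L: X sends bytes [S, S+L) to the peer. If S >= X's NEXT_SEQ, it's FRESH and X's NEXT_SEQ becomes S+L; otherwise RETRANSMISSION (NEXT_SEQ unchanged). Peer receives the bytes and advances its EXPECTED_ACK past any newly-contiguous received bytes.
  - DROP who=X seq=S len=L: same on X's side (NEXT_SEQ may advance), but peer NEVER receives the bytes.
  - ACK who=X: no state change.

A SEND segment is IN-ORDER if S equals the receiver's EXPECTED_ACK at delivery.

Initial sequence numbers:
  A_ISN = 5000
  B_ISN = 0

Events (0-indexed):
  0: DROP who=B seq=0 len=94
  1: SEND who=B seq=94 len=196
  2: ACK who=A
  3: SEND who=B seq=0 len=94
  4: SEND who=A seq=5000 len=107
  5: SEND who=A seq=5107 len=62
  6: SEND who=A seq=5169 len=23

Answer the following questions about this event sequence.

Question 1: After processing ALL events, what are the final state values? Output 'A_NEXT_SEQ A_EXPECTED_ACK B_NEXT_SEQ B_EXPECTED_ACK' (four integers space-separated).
After event 0: A_seq=5000 A_ack=0 B_seq=94 B_ack=5000
After event 1: A_seq=5000 A_ack=0 B_seq=290 B_ack=5000
After event 2: A_seq=5000 A_ack=0 B_seq=290 B_ack=5000
After event 3: A_seq=5000 A_ack=290 B_seq=290 B_ack=5000
After event 4: A_seq=5107 A_ack=290 B_seq=290 B_ack=5107
After event 5: A_seq=5169 A_ack=290 B_seq=290 B_ack=5169
After event 6: A_seq=5192 A_ack=290 B_seq=290 B_ack=5192

Answer: 5192 290 290 5192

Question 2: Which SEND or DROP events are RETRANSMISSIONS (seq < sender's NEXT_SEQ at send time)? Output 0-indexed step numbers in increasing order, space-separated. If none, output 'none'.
Step 0: DROP seq=0 -> fresh
Step 1: SEND seq=94 -> fresh
Step 3: SEND seq=0 -> retransmit
Step 4: SEND seq=5000 -> fresh
Step 5: SEND seq=5107 -> fresh
Step 6: SEND seq=5169 -> fresh

Answer: 3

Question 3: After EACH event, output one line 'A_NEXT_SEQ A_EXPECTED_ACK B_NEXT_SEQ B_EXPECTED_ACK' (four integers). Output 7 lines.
5000 0 94 5000
5000 0 290 5000
5000 0 290 5000
5000 290 290 5000
5107 290 290 5107
5169 290 290 5169
5192 290 290 5192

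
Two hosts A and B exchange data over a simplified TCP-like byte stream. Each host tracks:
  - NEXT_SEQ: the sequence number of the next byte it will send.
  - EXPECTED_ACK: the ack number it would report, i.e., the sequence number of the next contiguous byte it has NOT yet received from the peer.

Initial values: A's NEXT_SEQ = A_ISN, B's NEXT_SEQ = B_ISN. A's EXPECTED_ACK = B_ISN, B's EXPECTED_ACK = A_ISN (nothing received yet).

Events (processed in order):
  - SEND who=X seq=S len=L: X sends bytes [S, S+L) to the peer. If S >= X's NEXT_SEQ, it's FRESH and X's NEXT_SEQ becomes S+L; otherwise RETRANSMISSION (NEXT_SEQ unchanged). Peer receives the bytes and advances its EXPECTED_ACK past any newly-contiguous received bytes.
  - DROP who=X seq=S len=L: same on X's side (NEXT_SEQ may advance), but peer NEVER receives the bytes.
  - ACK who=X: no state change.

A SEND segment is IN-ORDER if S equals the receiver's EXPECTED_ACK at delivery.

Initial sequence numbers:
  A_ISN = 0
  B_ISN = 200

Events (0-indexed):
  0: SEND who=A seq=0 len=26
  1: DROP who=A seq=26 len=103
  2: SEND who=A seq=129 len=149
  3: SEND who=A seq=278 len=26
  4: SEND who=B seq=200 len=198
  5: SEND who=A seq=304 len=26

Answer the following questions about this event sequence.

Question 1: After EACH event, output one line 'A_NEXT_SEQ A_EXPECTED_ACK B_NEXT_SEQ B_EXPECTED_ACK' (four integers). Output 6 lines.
26 200 200 26
129 200 200 26
278 200 200 26
304 200 200 26
304 398 398 26
330 398 398 26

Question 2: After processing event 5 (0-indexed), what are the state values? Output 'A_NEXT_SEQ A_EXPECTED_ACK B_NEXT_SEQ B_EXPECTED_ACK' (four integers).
After event 0: A_seq=26 A_ack=200 B_seq=200 B_ack=26
After event 1: A_seq=129 A_ack=200 B_seq=200 B_ack=26
After event 2: A_seq=278 A_ack=200 B_seq=200 B_ack=26
After event 3: A_seq=304 A_ack=200 B_seq=200 B_ack=26
After event 4: A_seq=304 A_ack=398 B_seq=398 B_ack=26
After event 5: A_seq=330 A_ack=398 B_seq=398 B_ack=26

330 398 398 26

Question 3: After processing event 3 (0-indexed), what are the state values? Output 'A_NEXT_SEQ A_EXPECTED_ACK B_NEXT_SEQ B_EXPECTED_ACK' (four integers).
After event 0: A_seq=26 A_ack=200 B_seq=200 B_ack=26
After event 1: A_seq=129 A_ack=200 B_seq=200 B_ack=26
After event 2: A_seq=278 A_ack=200 B_seq=200 B_ack=26
After event 3: A_seq=304 A_ack=200 B_seq=200 B_ack=26

304 200 200 26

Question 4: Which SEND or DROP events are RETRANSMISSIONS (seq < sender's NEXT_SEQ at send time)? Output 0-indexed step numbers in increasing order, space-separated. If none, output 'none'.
Answer: none

Derivation:
Step 0: SEND seq=0 -> fresh
Step 1: DROP seq=26 -> fresh
Step 2: SEND seq=129 -> fresh
Step 3: SEND seq=278 -> fresh
Step 4: SEND seq=200 -> fresh
Step 5: SEND seq=304 -> fresh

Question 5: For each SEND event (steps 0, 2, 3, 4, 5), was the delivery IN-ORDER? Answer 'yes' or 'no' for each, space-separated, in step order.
Step 0: SEND seq=0 -> in-order
Step 2: SEND seq=129 -> out-of-order
Step 3: SEND seq=278 -> out-of-order
Step 4: SEND seq=200 -> in-order
Step 5: SEND seq=304 -> out-of-order

Answer: yes no no yes no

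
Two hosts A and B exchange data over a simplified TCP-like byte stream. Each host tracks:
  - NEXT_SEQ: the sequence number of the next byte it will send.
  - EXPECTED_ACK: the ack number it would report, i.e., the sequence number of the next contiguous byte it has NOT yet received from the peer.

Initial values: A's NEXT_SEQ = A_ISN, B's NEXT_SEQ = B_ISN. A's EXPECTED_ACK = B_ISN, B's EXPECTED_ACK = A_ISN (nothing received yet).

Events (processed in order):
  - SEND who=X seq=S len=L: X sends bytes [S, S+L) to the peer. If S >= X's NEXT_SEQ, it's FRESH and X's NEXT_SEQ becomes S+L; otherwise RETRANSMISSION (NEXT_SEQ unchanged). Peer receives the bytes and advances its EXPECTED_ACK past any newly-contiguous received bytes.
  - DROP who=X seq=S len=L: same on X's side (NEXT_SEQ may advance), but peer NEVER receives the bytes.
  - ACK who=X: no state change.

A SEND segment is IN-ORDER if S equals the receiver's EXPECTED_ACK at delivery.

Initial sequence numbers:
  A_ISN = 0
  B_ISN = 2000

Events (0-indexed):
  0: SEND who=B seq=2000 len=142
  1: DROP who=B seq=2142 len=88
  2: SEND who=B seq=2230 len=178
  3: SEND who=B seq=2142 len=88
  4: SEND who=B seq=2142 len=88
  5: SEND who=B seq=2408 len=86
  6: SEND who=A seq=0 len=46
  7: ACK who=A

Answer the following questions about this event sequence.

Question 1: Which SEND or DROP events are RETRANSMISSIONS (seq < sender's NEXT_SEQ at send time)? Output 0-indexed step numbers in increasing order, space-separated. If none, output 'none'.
Step 0: SEND seq=2000 -> fresh
Step 1: DROP seq=2142 -> fresh
Step 2: SEND seq=2230 -> fresh
Step 3: SEND seq=2142 -> retransmit
Step 4: SEND seq=2142 -> retransmit
Step 5: SEND seq=2408 -> fresh
Step 6: SEND seq=0 -> fresh

Answer: 3 4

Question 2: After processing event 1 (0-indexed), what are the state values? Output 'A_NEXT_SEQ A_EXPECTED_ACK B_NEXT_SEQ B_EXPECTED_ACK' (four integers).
After event 0: A_seq=0 A_ack=2142 B_seq=2142 B_ack=0
After event 1: A_seq=0 A_ack=2142 B_seq=2230 B_ack=0

0 2142 2230 0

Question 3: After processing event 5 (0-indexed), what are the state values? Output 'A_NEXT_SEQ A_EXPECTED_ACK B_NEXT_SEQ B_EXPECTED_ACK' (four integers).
After event 0: A_seq=0 A_ack=2142 B_seq=2142 B_ack=0
After event 1: A_seq=0 A_ack=2142 B_seq=2230 B_ack=0
After event 2: A_seq=0 A_ack=2142 B_seq=2408 B_ack=0
After event 3: A_seq=0 A_ack=2408 B_seq=2408 B_ack=0
After event 4: A_seq=0 A_ack=2408 B_seq=2408 B_ack=0
After event 5: A_seq=0 A_ack=2494 B_seq=2494 B_ack=0

0 2494 2494 0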